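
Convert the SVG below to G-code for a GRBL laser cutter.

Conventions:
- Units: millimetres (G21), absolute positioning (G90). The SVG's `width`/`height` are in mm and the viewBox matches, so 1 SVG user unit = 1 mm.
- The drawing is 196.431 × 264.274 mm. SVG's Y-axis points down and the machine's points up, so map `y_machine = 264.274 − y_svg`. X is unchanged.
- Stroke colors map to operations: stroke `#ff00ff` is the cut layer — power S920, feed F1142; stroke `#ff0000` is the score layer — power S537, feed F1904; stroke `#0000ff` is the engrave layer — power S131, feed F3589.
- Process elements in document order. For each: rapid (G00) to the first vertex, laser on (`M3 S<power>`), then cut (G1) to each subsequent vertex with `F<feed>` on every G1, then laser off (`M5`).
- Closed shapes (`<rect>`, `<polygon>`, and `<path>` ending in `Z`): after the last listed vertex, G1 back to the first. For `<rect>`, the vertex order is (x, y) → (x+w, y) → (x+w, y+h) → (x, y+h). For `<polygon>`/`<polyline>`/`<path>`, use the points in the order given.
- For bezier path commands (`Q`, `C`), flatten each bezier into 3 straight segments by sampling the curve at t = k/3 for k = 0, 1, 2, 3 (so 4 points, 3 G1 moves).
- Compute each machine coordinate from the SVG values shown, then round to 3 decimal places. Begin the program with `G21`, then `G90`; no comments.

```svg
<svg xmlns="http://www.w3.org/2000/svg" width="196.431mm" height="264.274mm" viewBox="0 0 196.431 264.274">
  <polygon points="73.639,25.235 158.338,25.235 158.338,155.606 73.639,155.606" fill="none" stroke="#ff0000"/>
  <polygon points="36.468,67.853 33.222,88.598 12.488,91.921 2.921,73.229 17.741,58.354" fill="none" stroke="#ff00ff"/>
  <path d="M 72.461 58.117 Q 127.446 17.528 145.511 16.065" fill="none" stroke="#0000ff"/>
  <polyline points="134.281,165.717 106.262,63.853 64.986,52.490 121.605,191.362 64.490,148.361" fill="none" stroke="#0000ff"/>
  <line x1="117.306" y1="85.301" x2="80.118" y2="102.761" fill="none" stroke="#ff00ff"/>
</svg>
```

G21
G90
G00 X73.639 Y239.039
M3 S537
G1 X158.338 Y239.039 F1904
G1 X158.338 Y108.668 F1904
G1 X73.639 Y108.668 F1904
G1 X73.639 Y239.039 F1904
M5
G00 X36.468 Y196.421
M3 S920
G1 X33.222 Y175.676 F1142
G1 X12.488 Y172.353 F1142
G1 X2.921 Y191.045 F1142
G1 X17.741 Y205.920 F1142
G1 X36.468 Y196.421 F1142
M5
G00 X72.461 Y206.157
M3 S131
G1 X105.015 Y228.869 F3589
G1 X129.365 Y242.886 F3589
G1 X145.511 Y248.209 F3589
M5
G00 X134.281 Y98.557
M3 S131
G1 X106.262 Y200.421 F3589
G1 X64.986 Y211.784 F3589
G1 X121.605 Y72.912 F3589
G1 X64.490 Y115.913 F3589
M5
G00 X117.306 Y178.973
M3 S920
G1 X80.118 Y161.513 F1142
M5

Since the viewBox matches the mm dimensions, user units are millimetres directly. The only transform is the Y-flip y_m = 264.274 − y_svg.

Shape 1 is a rectangle drawn with `<polygon>`. Its stroke #ff0000 means score at S537, F1904. After flipping Y the toolpath is (73.639,239.039) → (158.338,239.039) → (158.338,108.668) → (73.639,108.668) → (73.639,239.039), returning to the start.

Shape 2 is a regular polygon drawn with `<polygon>`. Its stroke #ff00ff means cut at S920, F1142. After flipping Y the toolpath is (36.468,196.421) → (33.222,175.676) → (12.488,172.353) → (2.921,191.045) → (17.741,205.920) → (36.468,196.421), returning to the start.

Shape 3 is a quadratic bezier drawn with `<path>`. Its stroke #0000ff means engrave at S131, F3589. After flipping Y the toolpath is (72.461,206.157) → (105.015,228.869) → (129.365,242.886) → (145.511,248.209).

Shape 4 is a open polyline drawn with `<polyline>`. Its stroke #0000ff means engrave at S131, F3589. After flipping Y the toolpath is (134.281,98.557) → (106.262,200.421) → (64.986,211.784) → (121.605,72.912) → (64.490,115.913).

Shape 5 is a line segment drawn with `<line>`. Its stroke #ff00ff means cut at S920, F1142. After flipping Y the toolpath is (117.306,178.973) → (80.118,161.513).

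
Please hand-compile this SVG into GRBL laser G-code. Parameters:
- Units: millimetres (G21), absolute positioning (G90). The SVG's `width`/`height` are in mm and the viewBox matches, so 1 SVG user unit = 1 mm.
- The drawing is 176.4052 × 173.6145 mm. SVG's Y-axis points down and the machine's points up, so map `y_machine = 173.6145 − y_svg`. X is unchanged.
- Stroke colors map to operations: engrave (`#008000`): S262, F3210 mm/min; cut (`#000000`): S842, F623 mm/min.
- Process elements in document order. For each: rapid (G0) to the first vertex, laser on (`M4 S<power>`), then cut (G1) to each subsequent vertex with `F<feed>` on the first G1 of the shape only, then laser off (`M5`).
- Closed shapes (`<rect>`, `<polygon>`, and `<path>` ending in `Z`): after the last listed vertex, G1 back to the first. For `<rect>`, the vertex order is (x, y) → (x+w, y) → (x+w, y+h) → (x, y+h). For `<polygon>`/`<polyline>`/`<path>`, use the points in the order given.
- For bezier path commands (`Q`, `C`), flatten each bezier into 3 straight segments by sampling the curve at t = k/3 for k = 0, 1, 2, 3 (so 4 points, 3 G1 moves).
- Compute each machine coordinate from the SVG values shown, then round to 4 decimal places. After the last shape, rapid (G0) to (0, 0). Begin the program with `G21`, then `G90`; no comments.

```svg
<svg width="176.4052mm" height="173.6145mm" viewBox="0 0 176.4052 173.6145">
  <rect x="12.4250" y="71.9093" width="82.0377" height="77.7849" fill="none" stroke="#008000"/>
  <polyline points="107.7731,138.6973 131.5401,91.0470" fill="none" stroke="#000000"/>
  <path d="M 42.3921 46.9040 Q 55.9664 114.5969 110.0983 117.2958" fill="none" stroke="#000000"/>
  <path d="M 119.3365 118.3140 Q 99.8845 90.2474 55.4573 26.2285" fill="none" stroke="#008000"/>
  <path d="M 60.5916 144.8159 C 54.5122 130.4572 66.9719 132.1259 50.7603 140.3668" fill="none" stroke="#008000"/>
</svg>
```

G21
G90
G0 X12.4250 Y101.7052
M4 S262
G1 X94.4627 Y101.7052 F3210
G1 X94.4627 Y23.9203
G1 X12.4250 Y23.9203
G1 X12.4250 Y101.7052
M5
G0 X107.7731 Y34.9172
M4 S842
G1 X131.5401 Y82.5675 F623
M5
G0 X42.3921 Y126.7105
M4 S842
G1 X55.9480 Y88.8035 F623
G1 X78.5168 Y65.3395
G1 X110.0983 Y56.3187
M5
G0 X119.3365 Y55.3005
M4 S262
G1 X103.5935 Y78.0063 F3210
G1 X82.3004 Y108.7014
G1 X55.4573 Y147.3860
M5
G0 X60.5916 Y28.7986
M4 S262
G1 X58.9434 Y38.1650 F3210
G1 X59.1633 Y38.9477
G1 X50.7603 Y33.2477
M5
G0 X0.0000 Y0.0000

Since the viewBox matches the mm dimensions, user units are millimetres directly. The only transform is the Y-flip y_m = 173.6145 − y_svg.

Shape 1 is a rectangle drawn with `<rect>`. Its stroke #008000 means engrave at S262, F3210. After flipping Y the toolpath is (12.4250,101.7052) → (94.4627,101.7052) → (94.4627,23.9203) → (12.4250,23.9203) → (12.4250,101.7052), returning to the start.

Shape 2 is a line segment drawn with `<polyline>`. Its stroke #000000 means cut at S842, F623. After flipping Y the toolpath is (107.7731,34.9172) → (131.5401,82.5675).

Shape 3 is a quadratic bezier drawn with `<path>`. Its stroke #000000 means cut at S842, F623. After flipping Y the toolpath is (42.3921,126.7105) → (55.9480,88.8035) → (78.5168,65.3395) → (110.0983,56.3187).

Shape 4 is a quadratic bezier drawn with `<path>`. Its stroke #008000 means engrave at S262, F3210. After flipping Y the toolpath is (119.3365,55.3005) → (103.5935,78.0063) → (82.3004,108.7014) → (55.4573,147.3860).

Shape 5 is a cubic bezier drawn with `<path>`. Its stroke #008000 means engrave at S262, F3210. After flipping Y the toolpath is (60.5916,28.7986) → (58.9434,38.1650) → (59.1633,38.9477) → (50.7603,33.2477).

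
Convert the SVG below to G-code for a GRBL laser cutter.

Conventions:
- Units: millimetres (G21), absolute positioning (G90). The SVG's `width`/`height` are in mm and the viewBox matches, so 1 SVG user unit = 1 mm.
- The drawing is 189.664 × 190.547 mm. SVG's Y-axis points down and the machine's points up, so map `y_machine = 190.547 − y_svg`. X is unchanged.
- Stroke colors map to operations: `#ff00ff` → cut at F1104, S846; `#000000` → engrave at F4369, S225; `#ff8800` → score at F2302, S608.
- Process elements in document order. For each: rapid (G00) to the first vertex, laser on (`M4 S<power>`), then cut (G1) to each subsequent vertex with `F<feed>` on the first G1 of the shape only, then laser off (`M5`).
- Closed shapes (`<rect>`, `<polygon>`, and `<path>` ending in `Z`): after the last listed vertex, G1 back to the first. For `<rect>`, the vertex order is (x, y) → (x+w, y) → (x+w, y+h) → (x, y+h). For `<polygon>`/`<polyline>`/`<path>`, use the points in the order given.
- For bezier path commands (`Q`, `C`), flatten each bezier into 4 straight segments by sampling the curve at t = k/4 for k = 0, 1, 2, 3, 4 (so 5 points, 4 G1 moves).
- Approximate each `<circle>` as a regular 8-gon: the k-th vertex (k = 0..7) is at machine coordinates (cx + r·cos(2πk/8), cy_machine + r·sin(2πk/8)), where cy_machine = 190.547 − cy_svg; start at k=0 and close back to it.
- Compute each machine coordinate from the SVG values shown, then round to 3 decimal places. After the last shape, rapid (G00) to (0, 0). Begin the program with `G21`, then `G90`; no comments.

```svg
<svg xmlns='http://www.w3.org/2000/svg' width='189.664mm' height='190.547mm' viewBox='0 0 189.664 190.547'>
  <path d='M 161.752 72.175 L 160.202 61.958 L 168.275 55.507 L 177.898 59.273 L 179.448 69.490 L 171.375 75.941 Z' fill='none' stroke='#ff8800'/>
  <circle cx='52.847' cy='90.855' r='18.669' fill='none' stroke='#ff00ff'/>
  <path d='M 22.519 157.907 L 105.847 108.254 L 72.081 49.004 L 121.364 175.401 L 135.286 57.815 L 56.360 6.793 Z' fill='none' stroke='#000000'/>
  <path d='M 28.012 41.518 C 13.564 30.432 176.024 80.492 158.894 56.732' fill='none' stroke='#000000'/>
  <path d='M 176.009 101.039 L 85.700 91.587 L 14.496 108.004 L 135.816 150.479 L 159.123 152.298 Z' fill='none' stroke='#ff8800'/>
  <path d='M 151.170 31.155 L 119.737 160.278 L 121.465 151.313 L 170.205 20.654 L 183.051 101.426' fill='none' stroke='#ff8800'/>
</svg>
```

G21
G90
G00 X161.752 Y118.372
M4 S608
G1 X160.202 Y128.589 F2302
G1 X168.275 Y135.040
G1 X177.898 Y131.274
G1 X179.448 Y121.057
G1 X171.375 Y114.606
G1 X161.752 Y118.372
M5
G00 X71.516 Y99.692
M4 S846
G1 X66.048 Y112.893 F1104
G1 X52.847 Y118.361
G1 X39.646 Y112.893
G1 X34.178 Y99.692
G1 X39.646 Y86.491
G1 X52.847 Y81.023
G1 X66.048 Y86.491
G1 X71.516 Y99.692
M5
G00 X22.519 Y32.640
M4 S225
G1 X105.847 Y82.293 F4369
G1 X72.081 Y141.543
G1 X121.364 Y15.146
G1 X135.286 Y132.732
G1 X56.360 Y183.754
G1 X22.519 Y32.640
M5
G00 X28.012 Y149.029
M4 S225
G1 X44.776 Y147.987 F4369
G1 X94.459 Y136.669
G1 X143.639 Y127.727
G1 X158.894 Y133.815
M5
G00 X176.009 Y89.508
M4 S608
G1 X85.700 Y98.960 F2302
G1 X14.496 Y82.543
G1 X135.816 Y40.068
G1 X159.123 Y38.249
G1 X176.009 Y89.508
M5
G00 X151.170 Y159.392
M4 S608
G1 X119.737 Y30.269 F2302
G1 X121.465 Y39.234
G1 X170.205 Y169.893
G1 X183.051 Y89.121
M5
G00 X0.000 Y0.000

1 u = 1 mm; y_m = 190.547 − y.

[1] `<path>` regular polygon, #ff8800→score S608 F2302: (161.752,118.372) → (160.202,128.589) → (168.275,135.040) → (177.898,131.274) → (179.448,121.057) → (171.375,114.606) → (161.752,118.372) (closed)

[2] `<circle>` circle, #ff00ff→cut S846 F1104: (71.516,99.692) → (66.048,112.893) → (52.847,118.361) → (39.646,112.893) → (34.178,99.692) → (39.646,86.491) → (52.847,81.023) → (66.048,86.491) → (71.516,99.692) (closed)

[3] `<path>` closed polygon, #000000→engrave S225 F4369: (22.519,32.640) → (105.847,82.293) → (72.081,141.543) → (121.364,15.146) → (135.286,132.732) → (56.360,183.754) → (22.519,32.640) (closed)

[4] `<path>` cubic bezier, #000000→engrave S225 F4369: (28.012,149.029) → (44.776,147.987) → (94.459,136.669) → (143.639,127.727) → (158.894,133.815)

[5] `<path>` closed polygon, #ff8800→score S608 F2302: (176.009,89.508) → (85.700,98.960) → (14.496,82.543) → (135.816,40.068) → (159.123,38.249) → (176.009,89.508) (closed)

[6] `<path>` open polyline, #ff8800→score S608 F2302: (151.170,159.392) → (119.737,30.269) → (121.465,39.234) → (170.205,169.893) → (183.051,89.121)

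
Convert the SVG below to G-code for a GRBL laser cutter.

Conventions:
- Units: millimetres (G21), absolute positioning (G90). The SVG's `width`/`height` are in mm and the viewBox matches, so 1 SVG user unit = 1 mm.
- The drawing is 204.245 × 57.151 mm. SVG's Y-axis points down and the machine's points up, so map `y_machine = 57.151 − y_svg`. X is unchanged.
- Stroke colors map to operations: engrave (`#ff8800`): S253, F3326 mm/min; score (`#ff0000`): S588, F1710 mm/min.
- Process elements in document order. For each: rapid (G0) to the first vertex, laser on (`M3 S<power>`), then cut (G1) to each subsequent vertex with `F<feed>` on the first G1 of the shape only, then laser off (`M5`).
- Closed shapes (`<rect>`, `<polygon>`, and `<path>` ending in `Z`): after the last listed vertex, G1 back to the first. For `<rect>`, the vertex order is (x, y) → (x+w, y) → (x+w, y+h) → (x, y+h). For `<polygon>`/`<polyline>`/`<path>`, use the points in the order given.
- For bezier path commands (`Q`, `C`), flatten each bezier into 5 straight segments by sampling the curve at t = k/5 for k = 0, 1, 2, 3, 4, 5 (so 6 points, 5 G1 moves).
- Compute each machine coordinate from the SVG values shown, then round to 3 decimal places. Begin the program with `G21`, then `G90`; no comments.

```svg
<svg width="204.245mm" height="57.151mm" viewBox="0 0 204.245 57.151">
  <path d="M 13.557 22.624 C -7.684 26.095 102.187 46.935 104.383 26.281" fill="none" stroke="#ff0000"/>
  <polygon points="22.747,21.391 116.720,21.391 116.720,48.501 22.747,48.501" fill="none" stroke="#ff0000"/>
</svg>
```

G21
G90
G0 X13.557 Y34.527
M3 S588
G1 X14.636 Y30.831 F1710
G1 X35.719 Y25.792
G1 X65.346 Y22.235
G1 X92.055 Y22.986
G1 X104.383 Y30.870
M5
G0 X22.747 Y35.760
M3 S588
G1 X116.720 Y35.760 F1710
G1 X116.720 Y8.650
G1 X22.747 Y8.650
G1 X22.747 Y35.760
M5

viewBox `0 0 204.245 57.151` with mm width/height → 1 unit = 1 mm. Flip: y_m = 57.151 − y_svg.

**Shape 1** — `<path>` cubic bezier, stroke `#ff0000` → score (S588, F1710). Control points (SVG): P0=(13.557,22.624), P1=(-7.684,26.095), P2=(102.187,46.935), P3=(104.383,26.281); sampled at t=k/5. Machine vertices: (13.557,34.527) → (14.636,30.831) → (35.719,25.792) → (65.346,22.235) → (92.055,22.986) → (104.383,30.870). Open path.

**Shape 2** — `<polygon>` rectangle, stroke `#ff0000` → score (S588, F1710). Machine vertices: (22.747,35.760) → (116.720,35.760) → (116.720,8.650) → (22.747,8.650) → (22.747,35.760). Closed: final G1 returns to the first vertex.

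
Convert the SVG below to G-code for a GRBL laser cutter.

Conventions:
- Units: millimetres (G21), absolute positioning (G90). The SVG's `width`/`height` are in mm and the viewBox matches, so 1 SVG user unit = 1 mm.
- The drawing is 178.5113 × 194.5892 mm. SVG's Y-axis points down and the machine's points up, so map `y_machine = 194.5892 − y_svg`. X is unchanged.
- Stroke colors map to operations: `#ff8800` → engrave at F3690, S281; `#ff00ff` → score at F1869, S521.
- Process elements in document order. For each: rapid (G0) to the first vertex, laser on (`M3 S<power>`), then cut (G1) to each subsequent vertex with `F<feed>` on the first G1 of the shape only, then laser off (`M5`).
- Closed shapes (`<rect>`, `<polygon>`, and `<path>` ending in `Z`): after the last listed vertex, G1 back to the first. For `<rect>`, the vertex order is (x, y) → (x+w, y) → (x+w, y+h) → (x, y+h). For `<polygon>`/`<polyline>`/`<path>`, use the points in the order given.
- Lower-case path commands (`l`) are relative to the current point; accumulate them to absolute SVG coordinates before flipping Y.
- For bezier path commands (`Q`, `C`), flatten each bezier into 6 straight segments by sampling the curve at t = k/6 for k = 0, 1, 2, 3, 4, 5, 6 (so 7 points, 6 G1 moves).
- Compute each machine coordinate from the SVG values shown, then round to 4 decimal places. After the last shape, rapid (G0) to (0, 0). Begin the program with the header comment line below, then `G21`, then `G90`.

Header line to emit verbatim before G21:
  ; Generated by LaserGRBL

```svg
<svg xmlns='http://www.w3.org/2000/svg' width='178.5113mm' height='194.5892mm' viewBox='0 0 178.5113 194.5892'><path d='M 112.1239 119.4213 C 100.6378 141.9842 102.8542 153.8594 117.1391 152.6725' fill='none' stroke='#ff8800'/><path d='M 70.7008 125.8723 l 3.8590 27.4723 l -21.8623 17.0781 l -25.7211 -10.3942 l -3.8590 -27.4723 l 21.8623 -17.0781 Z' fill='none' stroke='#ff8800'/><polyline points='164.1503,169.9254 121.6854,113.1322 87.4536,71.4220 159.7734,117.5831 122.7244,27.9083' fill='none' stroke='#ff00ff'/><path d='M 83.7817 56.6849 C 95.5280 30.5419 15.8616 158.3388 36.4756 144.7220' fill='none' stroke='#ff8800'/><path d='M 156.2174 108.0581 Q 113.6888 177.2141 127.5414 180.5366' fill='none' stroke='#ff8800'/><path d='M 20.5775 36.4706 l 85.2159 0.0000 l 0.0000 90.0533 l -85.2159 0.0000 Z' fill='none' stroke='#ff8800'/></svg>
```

viewBox `0 0 178.5113 194.5892` with mm width/height → 1 unit = 1 mm. Flip: y_m = 194.5892 − y_svg.

**Shape 1** — `<path>` cubic bezier, stroke `#ff8800` → engrave (S281, F3690). Control points (SVG): P0=(112.1239,119.4213), P1=(100.6378,141.9842), P2=(102.8542,153.8594), P3=(117.1391,152.6725); sampled at t=k/6. Machine vertices: (112.1239,75.1679) → (107.5152,64.7881) → (105.1448,56.2555) → (104.9674,49.6361) → (106.9376,44.9959) → (111.0099,42.4008) → (117.1391,41.9167). Open path.

**Shape 2** — `<path>` regular polygon, stroke `#ff8800` → engrave (S281, F3690). Machine vertices: (70.7008,68.7169) → (74.5598,41.2446) → (52.6975,24.1665) → (26.9764,34.5607) → (23.1174,62.0330) → (44.9797,79.1111) → (70.7008,68.7169). Closed: final G1 returns to the first vertex.

**Shape 3** — `<polyline>` open polyline, stroke `#ff00ff` → score (S521, F1869). Machine vertices: (164.1503,24.6638) → (121.6854,81.4570) → (87.4536,123.1672) → (159.7734,77.0061) → (122.7244,166.6809). Open path.

**Shape 4** — `<path>` cubic bezier, stroke `#ff8800` → engrave (S281, F3690). Control points (SVG): P0=(83.7817,56.6849), P1=(95.5280,30.5419), P2=(15.8616,158.3388), P3=(36.4756,144.7220); sampled at t=k/6. Machine vertices: (83.7817,137.9043) → (82.9246,139.5149) → (72.1568,123.6730) → (56.8033,98.5831) → (42.1887,72.4493) → (33.6378,53.4759) → (36.4756,49.8672). Open path.

**Shape 5** — `<path>` quadratic bezier, stroke `#ff8800` → engrave (S281, F3690). Control points (SVG): P0=(156.2174,108.0581), P1=(113.6888,177.2141), P2=(127.5414,180.5366); sampled at t=k/6. Machine vertices: (156.2174,86.5311) → (143.6073,65.3078) → (134.1296,47.7419) → (127.7841,33.8335) → (124.5709,23.5824) → (124.4900,16.9888) → (127.5414,14.0526). Open path.

**Shape 6** — `<path>` rectangle, stroke `#ff8800` → engrave (S281, F3690). Machine vertices: (20.5775,158.1186) → (105.7934,158.1186) → (105.7934,68.0653) → (20.5775,68.0653) → (20.5775,158.1186). Closed: final G1 returns to the first vertex.

; Generated by LaserGRBL
G21
G90
G0 X112.1239 Y75.1679
M3 S281
G1 X107.5152 Y64.7881 F3690
G1 X105.1448 Y56.2555
G1 X104.9674 Y49.6361
G1 X106.9376 Y44.9959
G1 X111.0099 Y42.4008
G1 X117.1391 Y41.9167
M5
G0 X70.7008 Y68.7169
M3 S281
G1 X74.5598 Y41.2446 F3690
G1 X52.6975 Y24.1665
G1 X26.9764 Y34.5607
G1 X23.1174 Y62.0330
G1 X44.9797 Y79.1111
G1 X70.7008 Y68.7169
M5
G0 X164.1503 Y24.6638
M3 S521
G1 X121.6854 Y81.4570 F1869
G1 X87.4536 Y123.1672
G1 X159.7734 Y77.0061
G1 X122.7244 Y166.6809
M5
G0 X83.7817 Y137.9043
M3 S281
G1 X82.9246 Y139.5149 F3690
G1 X72.1568 Y123.6730
G1 X56.8033 Y98.5831
G1 X42.1887 Y72.4493
G1 X33.6378 Y53.4759
G1 X36.4756 Y49.8672
M5
G0 X156.2174 Y86.5311
M3 S281
G1 X143.6073 Y65.3078 F3690
G1 X134.1296 Y47.7419
G1 X127.7841 Y33.8335
G1 X124.5709 Y23.5824
G1 X124.4900 Y16.9888
G1 X127.5414 Y14.0526
M5
G0 X20.5775 Y158.1186
M3 S281
G1 X105.7934 Y158.1186 F3690
G1 X105.7934 Y68.0653
G1 X20.5775 Y68.0653
G1 X20.5775 Y158.1186
M5
G0 X0.0000 Y0.0000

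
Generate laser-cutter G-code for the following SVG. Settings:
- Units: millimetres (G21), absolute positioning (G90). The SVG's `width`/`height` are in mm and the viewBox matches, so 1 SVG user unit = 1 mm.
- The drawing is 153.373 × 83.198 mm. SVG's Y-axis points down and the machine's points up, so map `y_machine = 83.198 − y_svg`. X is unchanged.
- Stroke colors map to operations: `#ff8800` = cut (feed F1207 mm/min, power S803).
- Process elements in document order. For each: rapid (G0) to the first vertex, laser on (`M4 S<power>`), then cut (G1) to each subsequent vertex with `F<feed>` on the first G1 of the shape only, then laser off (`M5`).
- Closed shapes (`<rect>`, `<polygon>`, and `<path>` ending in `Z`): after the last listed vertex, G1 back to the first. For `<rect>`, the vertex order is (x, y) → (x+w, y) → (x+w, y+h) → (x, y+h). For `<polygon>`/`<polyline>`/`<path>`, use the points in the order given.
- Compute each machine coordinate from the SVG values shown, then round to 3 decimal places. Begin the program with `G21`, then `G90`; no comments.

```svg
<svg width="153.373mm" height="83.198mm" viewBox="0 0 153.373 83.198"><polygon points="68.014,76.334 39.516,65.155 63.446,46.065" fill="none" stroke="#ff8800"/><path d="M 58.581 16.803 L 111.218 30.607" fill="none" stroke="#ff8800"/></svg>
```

G21
G90
G0 X68.014 Y6.864
M4 S803
G1 X39.516 Y18.043 F1207
G1 X63.446 Y37.133
G1 X68.014 Y6.864
M5
G0 X58.581 Y66.395
M4 S803
G1 X111.218 Y52.591 F1207
M5

1 u = 1 mm; y_m = 83.198 − y.

[1] `<polygon>` regular polygon, #ff8800→cut S803 F1207: (68.014,6.864) → (39.516,18.043) → (63.446,37.133) → (68.014,6.864) (closed)

[2] `<path>` line segment, #ff8800→cut S803 F1207: (58.581,66.395) → (111.218,52.591)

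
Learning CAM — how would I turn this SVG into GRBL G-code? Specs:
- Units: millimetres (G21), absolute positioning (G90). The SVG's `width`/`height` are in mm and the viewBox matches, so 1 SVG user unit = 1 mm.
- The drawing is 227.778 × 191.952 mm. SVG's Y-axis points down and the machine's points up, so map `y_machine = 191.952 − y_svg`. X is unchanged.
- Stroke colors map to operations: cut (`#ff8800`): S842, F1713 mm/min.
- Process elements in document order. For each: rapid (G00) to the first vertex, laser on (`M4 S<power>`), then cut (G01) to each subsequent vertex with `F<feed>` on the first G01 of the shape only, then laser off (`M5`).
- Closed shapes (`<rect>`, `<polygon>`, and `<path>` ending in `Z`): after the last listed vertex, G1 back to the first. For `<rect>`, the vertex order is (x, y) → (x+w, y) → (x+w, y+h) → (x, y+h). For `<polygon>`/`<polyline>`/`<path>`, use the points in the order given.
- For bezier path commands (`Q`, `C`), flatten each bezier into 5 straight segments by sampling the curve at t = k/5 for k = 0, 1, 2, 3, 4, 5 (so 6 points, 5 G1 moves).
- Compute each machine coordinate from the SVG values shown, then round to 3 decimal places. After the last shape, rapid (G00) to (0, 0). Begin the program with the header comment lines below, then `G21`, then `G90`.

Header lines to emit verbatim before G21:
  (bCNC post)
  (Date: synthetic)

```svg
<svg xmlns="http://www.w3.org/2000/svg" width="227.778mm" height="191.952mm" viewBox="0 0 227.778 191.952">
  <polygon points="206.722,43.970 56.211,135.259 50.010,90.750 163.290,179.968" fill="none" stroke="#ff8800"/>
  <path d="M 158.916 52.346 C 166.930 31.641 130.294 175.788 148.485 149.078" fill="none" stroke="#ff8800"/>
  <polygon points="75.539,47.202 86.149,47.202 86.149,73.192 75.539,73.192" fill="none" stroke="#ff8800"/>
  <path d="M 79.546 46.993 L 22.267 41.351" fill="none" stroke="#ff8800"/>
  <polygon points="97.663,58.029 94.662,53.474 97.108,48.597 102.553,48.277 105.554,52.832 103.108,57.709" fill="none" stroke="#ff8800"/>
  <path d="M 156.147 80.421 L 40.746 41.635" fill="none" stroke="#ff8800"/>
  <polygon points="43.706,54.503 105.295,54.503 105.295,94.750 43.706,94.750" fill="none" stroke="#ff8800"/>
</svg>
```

(bCNC post)
(Date: synthetic)
G21
G90
G00 X206.722 Y147.982
M4 S842
G01 X56.211 Y56.693 F1713
G01 X50.010 Y101.202
G01 X163.290 Y11.984
G01 X206.722 Y147.982
M5
G00 X158.916 Y139.606
M4 S842
G01 X159.162 Y134.932 F1713
G01 X153.467 Y106.808
G01 X146.606 Y71.348
G01 X143.354 Y44.665
G01 X148.485 Y42.874
M5
G00 X75.539 Y144.750
M4 S842
G01 X86.149 Y144.750 F1713
G01 X86.149 Y118.760
G01 X75.539 Y118.760
G01 X75.539 Y144.750
M5
G00 X79.546 Y144.959
M4 S842
G01 X22.267 Y150.601 F1713
M5
G00 X97.663 Y133.923
M4 S842
G01 X94.662 Y138.478 F1713
G01 X97.108 Y143.355
G01 X102.553 Y143.675
G01 X105.554 Y139.120
G01 X103.108 Y134.243
G01 X97.663 Y133.923
M5
G00 X156.147 Y111.531
M4 S842
G01 X40.746 Y150.317 F1713
M5
G00 X43.706 Y137.449
M4 S842
G01 X105.295 Y137.449 F1713
G01 X105.295 Y97.202
G01 X43.706 Y97.202
G01 X43.706 Y137.449
M5
G00 X0.000 Y0.000

1 u = 1 mm; y_m = 191.952 − y.

[1] `<polygon>` closed polygon, #ff8800→cut S842 F1713: (206.722,147.982) → (56.211,56.693) → (50.010,101.202) → (163.290,11.984) → (206.722,147.982) (closed)

[2] `<path>` cubic bezier, #ff8800→cut S842 F1713: (158.916,139.606) → (159.162,134.932) → (153.467,106.808) → (146.606,71.348) → (143.354,44.665) → (148.485,42.874)

[3] `<polygon>` rectangle, #ff8800→cut S842 F1713: (75.539,144.750) → (86.149,144.750) → (86.149,118.760) → (75.539,118.760) → (75.539,144.750) (closed)

[4] `<path>` line segment, #ff8800→cut S842 F1713: (79.546,144.959) → (22.267,150.601)

[5] `<polygon>` regular polygon, #ff8800→cut S842 F1713: (97.663,133.923) → (94.662,138.478) → (97.108,143.355) → (102.553,143.675) → (105.554,139.120) → (103.108,134.243) → (97.663,133.923) (closed)

[6] `<path>` line segment, #ff8800→cut S842 F1713: (156.147,111.531) → (40.746,150.317)

[7] `<polygon>` rectangle, #ff8800→cut S842 F1713: (43.706,137.449) → (105.295,137.449) → (105.295,97.202) → (43.706,97.202) → (43.706,137.449) (closed)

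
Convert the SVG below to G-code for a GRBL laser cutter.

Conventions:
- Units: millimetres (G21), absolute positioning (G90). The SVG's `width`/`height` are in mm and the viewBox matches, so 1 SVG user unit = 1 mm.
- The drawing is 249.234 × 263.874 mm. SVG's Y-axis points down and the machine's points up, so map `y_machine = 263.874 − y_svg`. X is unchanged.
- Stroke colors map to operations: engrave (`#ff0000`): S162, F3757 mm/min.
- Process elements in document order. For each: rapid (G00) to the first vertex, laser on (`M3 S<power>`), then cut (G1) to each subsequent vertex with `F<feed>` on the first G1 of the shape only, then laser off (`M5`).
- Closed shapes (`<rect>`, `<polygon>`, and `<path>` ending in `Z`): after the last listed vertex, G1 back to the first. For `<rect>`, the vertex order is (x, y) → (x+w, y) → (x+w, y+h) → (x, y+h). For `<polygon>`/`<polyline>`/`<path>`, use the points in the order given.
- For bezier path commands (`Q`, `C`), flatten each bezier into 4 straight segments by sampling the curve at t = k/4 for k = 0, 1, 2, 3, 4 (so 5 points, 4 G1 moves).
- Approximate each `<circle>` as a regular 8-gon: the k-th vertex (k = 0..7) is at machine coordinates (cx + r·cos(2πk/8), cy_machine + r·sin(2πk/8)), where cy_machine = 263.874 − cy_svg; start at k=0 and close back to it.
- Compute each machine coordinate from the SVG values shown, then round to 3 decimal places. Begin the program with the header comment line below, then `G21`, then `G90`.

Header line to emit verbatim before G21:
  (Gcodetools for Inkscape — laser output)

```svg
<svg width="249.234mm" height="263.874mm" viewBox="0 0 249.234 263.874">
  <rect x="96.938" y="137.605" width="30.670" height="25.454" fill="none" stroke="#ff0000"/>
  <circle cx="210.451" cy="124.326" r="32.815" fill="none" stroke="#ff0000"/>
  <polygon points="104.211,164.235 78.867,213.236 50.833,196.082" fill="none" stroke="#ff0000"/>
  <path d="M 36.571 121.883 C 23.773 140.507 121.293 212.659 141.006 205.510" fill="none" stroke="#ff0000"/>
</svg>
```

Since the viewBox matches the mm dimensions, user units are millimetres directly. The only transform is the Y-flip y_m = 263.874 − y_svg.

Shape 1 is a rectangle drawn with `<rect>`. Its stroke #ff0000 means engrave at S162, F3757. After flipping Y the toolpath is (96.938,126.269) → (127.608,126.269) → (127.608,100.815) → (96.938,100.815) → (96.938,126.269), returning to the start.

Shape 2 is a circle drawn with `<circle>`. Its stroke #ff0000 means engrave at S162, F3757. After flipping Y the toolpath is (243.266,139.548) → (233.655,162.752) → (210.451,172.363) → (187.247,162.752) → (177.636,139.548) → (187.247,116.344) → (210.451,106.733) → (233.655,116.344) → (243.266,139.548), returning to the start.

Shape 3 is a closed polygon drawn with `<polygon>`. Its stroke #ff0000 means engrave at S162, F3757. After flipping Y the toolpath is (104.211,99.639) → (78.867,50.638) → (50.833,67.792) → (104.211,99.639), returning to the start.

Shape 4 is a cubic bezier drawn with `<path>`. Its stroke #ff0000 means engrave at S162, F3757. After flipping Y the toolpath is (36.571,141.991) → (44.718,120.062) → (76.597,90.513) → (114.572,65.796) → (141.006,58.364).

(Gcodetools for Inkscape — laser output)
G21
G90
G00 X96.938 Y126.269
M3 S162
G1 X127.608 Y126.269 F3757
G1 X127.608 Y100.815
G1 X96.938 Y100.815
G1 X96.938 Y126.269
M5
G00 X243.266 Y139.548
M3 S162
G1 X233.655 Y162.752 F3757
G1 X210.451 Y172.363
G1 X187.247 Y162.752
G1 X177.636 Y139.548
G1 X187.247 Y116.344
G1 X210.451 Y106.733
G1 X233.655 Y116.344
G1 X243.266 Y139.548
M5
G00 X104.211 Y99.639
M3 S162
G1 X78.867 Y50.638 F3757
G1 X50.833 Y67.792
G1 X104.211 Y99.639
M5
G00 X36.571 Y141.991
M3 S162
G1 X44.718 Y120.062 F3757
G1 X76.597 Y90.513
G1 X114.572 Y65.796
G1 X141.006 Y58.364
M5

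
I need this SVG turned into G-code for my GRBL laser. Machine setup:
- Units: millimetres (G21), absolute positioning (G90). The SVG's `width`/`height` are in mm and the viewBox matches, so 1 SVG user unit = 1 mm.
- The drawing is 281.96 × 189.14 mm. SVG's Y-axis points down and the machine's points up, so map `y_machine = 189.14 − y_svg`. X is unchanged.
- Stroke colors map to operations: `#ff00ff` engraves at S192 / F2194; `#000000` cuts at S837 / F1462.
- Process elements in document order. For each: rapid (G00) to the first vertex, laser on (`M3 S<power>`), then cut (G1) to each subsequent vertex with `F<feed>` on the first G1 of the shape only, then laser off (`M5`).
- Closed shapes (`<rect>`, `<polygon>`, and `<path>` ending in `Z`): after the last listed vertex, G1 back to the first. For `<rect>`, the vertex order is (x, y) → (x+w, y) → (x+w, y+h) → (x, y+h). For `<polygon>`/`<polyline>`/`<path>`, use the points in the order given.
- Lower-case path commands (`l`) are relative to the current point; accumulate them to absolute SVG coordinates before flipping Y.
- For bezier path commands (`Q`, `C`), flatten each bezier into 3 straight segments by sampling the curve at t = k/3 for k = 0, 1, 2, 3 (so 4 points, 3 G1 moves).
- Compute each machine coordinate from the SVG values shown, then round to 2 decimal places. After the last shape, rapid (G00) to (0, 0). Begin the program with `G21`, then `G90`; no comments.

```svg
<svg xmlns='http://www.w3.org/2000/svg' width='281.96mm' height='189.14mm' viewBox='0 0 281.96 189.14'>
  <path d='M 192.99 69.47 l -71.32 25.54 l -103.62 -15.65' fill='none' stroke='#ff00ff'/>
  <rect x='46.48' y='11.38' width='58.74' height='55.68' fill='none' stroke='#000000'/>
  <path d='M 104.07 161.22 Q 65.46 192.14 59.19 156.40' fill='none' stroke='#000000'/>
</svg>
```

G21
G90
G00 X192.99 Y119.67
M3 S192
G1 X121.67 Y94.13 F2194
G1 X18.05 Y109.78
M5
G00 X46.48 Y177.76
M3 S837
G1 X105.22 Y177.76 F1462
G1 X105.22 Y122.08
G1 X46.48 Y122.08
G1 X46.48 Y177.76
M5
G00 X104.07 Y27.92
M3 S837
G1 X81.92 Y14.71 F1462
G1 X66.96 Y16.32
G1 X59.19 Y32.74
M5
G00 X0.00 Y0.00

Since the viewBox matches the mm dimensions, user units are millimetres directly. The only transform is the Y-flip y_m = 189.14 − y_svg.

Shape 1 is a open polyline drawn with `<path>`. Its stroke #ff00ff means engrave at S192, F2194. After flipping Y the toolpath is (192.99,119.67) → (121.67,94.13) → (18.05,109.78).

Shape 2 is a rectangle drawn with `<rect>`. Its stroke #000000 means cut at S837, F1462. After flipping Y the toolpath is (46.48,177.76) → (105.22,177.76) → (105.22,122.08) → (46.48,122.08) → (46.48,177.76), returning to the start.

Shape 3 is a quadratic bezier drawn with `<path>`. Its stroke #000000 means cut at S837, F1462. After flipping Y the toolpath is (104.07,27.92) → (81.92,14.71) → (66.96,16.32) → (59.19,32.74).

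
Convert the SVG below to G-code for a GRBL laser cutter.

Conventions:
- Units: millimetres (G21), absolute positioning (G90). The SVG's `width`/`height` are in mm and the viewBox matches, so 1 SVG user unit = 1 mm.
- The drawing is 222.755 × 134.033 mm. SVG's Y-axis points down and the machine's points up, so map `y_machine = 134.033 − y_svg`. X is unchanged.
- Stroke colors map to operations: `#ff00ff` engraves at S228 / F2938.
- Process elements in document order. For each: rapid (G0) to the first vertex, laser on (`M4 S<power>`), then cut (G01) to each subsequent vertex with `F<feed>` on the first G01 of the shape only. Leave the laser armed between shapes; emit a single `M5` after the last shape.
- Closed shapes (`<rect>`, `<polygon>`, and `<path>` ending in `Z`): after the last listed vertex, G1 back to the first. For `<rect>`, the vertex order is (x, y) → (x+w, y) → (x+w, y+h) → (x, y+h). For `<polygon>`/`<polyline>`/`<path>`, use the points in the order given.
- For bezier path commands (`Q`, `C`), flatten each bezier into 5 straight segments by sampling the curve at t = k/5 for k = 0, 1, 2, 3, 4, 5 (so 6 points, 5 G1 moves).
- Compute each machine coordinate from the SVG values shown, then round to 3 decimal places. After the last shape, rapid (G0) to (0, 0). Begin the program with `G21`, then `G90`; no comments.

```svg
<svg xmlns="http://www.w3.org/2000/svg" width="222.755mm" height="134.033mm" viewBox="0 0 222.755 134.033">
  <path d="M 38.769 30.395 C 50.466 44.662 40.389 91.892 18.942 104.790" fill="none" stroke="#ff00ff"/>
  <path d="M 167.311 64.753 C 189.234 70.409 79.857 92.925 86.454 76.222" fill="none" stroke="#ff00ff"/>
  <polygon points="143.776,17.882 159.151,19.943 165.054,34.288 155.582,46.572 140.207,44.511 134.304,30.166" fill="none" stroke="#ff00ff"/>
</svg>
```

viewBox `0 0 222.755 134.033` with mm width/height → 1 unit = 1 mm. Flip: y_m = 134.033 − y_svg.

**Shape 1** — `<path>` cubic bezier, stroke `#ff00ff` → engrave (S228, F2938). Control points (SVG): P0=(38.769,30.395), P1=(50.466,44.662), P2=(40.389,91.892), P3=(18.942,104.790); sampled at t=k/5. Machine vertices: (38.769,103.638) → (43.258,91.661) → (43.020,75.002) → (38.555,56.893) → (30.363,40.563) → (18.942,29.243). Open path.

**Shape 2** — `<path>` cubic bezier, stroke `#ff00ff` → engrave (S228, F2938). Control points (SVG): P0=(167.311,64.753), P1=(189.234,70.409), P2=(79.857,92.925), P3=(86.454,76.222); sampled at t=k/5. Machine vertices: (167.311,69.280) → (166.687,64.312) → (146.420,57.989) → (118.380,53.003) → (94.434,52.047) → (86.454,57.811). Open path.

**Shape 3** — `<polygon>` regular polygon, stroke `#ff00ff` → engrave (S228, F2938). Machine vertices: (143.776,116.151) → (159.151,114.090) → (165.054,99.745) → (155.582,87.461) → (140.207,89.522) → (134.304,103.867) → (143.776,116.151). Closed: final G1 returns to the first vertex.

G21
G90
G0 X38.769 Y103.638
M4 S228
G01 X43.258 Y91.661 F2938
G01 X43.020 Y75.002
G01 X38.555 Y56.893
G01 X30.363 Y40.563
G01 X18.942 Y29.243
G0 X167.311 Y69.280
M4 S228
G01 X166.687 Y64.312 F2938
G01 X146.420 Y57.989
G01 X118.380 Y53.003
G01 X94.434 Y52.047
G01 X86.454 Y57.811
G0 X143.776 Y116.151
M4 S228
G01 X159.151 Y114.090 F2938
G01 X165.054 Y99.745
G01 X155.582 Y87.461
G01 X140.207 Y89.522
G01 X134.304 Y103.867
G01 X143.776 Y116.151
M5
G0 X0.000 Y0.000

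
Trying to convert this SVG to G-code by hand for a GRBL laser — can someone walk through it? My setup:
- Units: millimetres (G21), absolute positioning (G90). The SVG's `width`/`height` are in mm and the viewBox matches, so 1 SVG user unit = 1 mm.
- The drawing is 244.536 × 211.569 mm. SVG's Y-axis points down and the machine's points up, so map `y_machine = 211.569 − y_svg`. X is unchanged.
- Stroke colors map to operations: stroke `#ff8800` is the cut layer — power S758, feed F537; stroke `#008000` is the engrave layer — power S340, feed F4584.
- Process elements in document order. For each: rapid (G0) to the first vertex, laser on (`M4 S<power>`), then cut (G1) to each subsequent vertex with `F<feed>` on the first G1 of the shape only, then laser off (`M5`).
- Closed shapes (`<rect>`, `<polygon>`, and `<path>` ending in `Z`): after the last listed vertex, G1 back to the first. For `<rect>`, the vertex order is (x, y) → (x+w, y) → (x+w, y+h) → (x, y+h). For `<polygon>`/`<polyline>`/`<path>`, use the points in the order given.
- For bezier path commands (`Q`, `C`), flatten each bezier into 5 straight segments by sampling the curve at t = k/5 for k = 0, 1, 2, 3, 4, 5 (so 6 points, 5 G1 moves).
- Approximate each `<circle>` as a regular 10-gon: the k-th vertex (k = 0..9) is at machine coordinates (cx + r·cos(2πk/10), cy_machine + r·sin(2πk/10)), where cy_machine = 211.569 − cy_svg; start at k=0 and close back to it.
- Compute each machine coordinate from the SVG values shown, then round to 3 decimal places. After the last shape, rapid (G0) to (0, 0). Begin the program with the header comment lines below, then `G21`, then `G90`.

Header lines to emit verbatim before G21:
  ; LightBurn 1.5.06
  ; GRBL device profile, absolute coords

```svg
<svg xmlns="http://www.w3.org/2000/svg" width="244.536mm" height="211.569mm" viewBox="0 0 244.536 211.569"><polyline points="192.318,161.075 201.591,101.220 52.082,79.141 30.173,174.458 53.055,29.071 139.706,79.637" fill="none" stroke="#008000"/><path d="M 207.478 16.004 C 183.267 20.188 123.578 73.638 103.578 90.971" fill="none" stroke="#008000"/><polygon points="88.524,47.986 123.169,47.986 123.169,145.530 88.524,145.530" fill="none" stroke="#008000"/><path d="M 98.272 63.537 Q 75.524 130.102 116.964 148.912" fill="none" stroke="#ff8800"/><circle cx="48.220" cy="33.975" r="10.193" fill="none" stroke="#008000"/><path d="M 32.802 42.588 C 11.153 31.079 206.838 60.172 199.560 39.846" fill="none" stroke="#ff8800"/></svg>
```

; LightBurn 1.5.06
; GRBL device profile, absolute coords
G21
G90
G0 X192.318 Y50.494
M4 S340
G1 X201.591 Y110.349 F4584
G1 X52.082 Y132.428
G1 X30.173 Y37.111
G1 X53.055 Y182.498
G1 X139.706 Y131.932
M5
G0 X207.478 Y195.565
M4 S340
G1 X189.295 Y187.826 F4584
G1 X166.206 Y172.361
G1 X141.818 Y153.269
G1 X119.739 Y134.649
G1 X103.578 Y120.598
M5
G0 X88.524 Y163.583
M4 S340
G1 X123.169 Y163.583 F4584
G1 X123.169 Y66.039
G1 X88.524 Y66.039
G1 X88.524 Y163.583
M5
G0 X98.272 Y148.032
M4 S758
G1 X91.740 Y123.316 F537
G1 X90.344 Y102.421
G1 X94.082 Y85.346
G1 X102.956 Y72.091
G1 X116.964 Y62.657
M5
G0 X58.413 Y177.594
M4 S340
G1 X56.466 Y183.585 F4584
G1 X51.370 Y187.288
G1 X45.070 Y187.288
G1 X39.974 Y183.585
G1 X38.027 Y177.594
G1 X39.974 Y171.603
G1 X45.070 Y167.900
G1 X51.370 Y167.900
G1 X56.466 Y171.603
G1 X58.413 Y177.594
M5
G0 X32.802 Y168.981
M4 S758
G1 X42.530 Y171.734 F537
G1 X84.245 Y169.064
G1 X137.770 Y165.292
G1 X182.934 Y164.738
G1 X199.560 Y171.723
M5
G0 X0.000 Y0.000

viewBox `0 0 244.536 211.569` with mm width/height → 1 unit = 1 mm. Flip: y_m = 211.569 − y_svg.

**Shape 1** — `<polyline>` open polyline, stroke `#008000` → engrave (S340, F4584). Machine vertices: (192.318,50.494) → (201.591,110.349) → (52.082,132.428) → (30.173,37.111) → (53.055,182.498) → (139.706,131.932). Open path.

**Shape 2** — `<path>` cubic bezier, stroke `#008000` → engrave (S340, F4584). Control points (SVG): P0=(207.478,16.004), P1=(183.267,20.188), P2=(123.578,73.638), P3=(103.578,90.971); sampled at t=k/5. Machine vertices: (207.478,195.565) → (189.295,187.826) → (166.206,172.361) → (141.818,153.269) → (119.739,134.649) → (103.578,120.598). Open path.

**Shape 3** — `<polygon>` rectangle, stroke `#008000` → engrave (S340, F4584). Machine vertices: (88.524,163.583) → (123.169,163.583) → (123.169,66.039) → (88.524,66.039) → (88.524,163.583). Closed: final G1 returns to the first vertex.

**Shape 4** — `<path>` quadratic bezier, stroke `#ff8800` → cut (S758, F537). Control points (SVG): P0=(98.272,63.537), P1=(75.524,130.102), P2=(116.964,148.912); sampled at t=k/5. Machine vertices: (98.272,148.032) → (91.740,123.316) → (90.344,102.421) → (94.082,85.346) → (102.956,72.091) → (116.964,62.657). Open path.

**Shape 5** — `<circle>` circle, stroke `#008000` → engrave (S340, F4584). Machine vertices: (58.413,177.594) → (56.466,183.585) → (51.370,187.288) → (45.070,187.288) → (39.974,183.585) → (38.027,177.594) → (39.974,171.603) → (45.070,167.900) → (51.370,167.900) → (56.466,171.603) → (58.413,177.594). Closed: final G1 returns to the first vertex.

**Shape 6** — `<path>` cubic bezier, stroke `#ff8800` → cut (S758, F537). Control points (SVG): P0=(32.802,42.588), P1=(11.153,31.079), P2=(206.838,60.172), P3=(199.560,39.846); sampled at t=k/5. Machine vertices: (32.802,168.981) → (42.530,171.734) → (84.245,169.064) → (137.770,165.292) → (182.934,164.738) → (199.560,171.723). Open path.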